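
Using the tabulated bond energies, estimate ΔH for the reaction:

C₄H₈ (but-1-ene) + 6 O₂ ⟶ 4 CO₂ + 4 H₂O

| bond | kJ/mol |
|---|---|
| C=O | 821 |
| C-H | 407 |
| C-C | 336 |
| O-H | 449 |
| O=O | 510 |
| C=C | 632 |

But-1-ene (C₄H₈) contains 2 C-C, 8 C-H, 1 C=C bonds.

ΔH ≈ −2540 kJ

Bonds broken (reactants):
  C-C: 2 × 336 = 672
  C-H: 8 × 407 = 3256
  C=C: 1 × 632 = 632
  O=O: 6 × 510 = 3060
  Σ(broken) = 7620 kJ
Bonds formed (products):
  C=O: 8 × 821 = 6568
  O-H: 8 × 449 = 3592
  Σ(formed) = 10160 kJ
ΔH = Σ(broken) − Σ(formed) = 7620 − 10160 = −2540 kJ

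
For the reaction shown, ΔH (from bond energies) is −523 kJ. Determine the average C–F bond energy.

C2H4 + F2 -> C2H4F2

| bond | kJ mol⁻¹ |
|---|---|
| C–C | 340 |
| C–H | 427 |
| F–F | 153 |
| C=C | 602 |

Let D be the C–F bond energy.
Σ(broken) = 4×427 + 1×602 + 1×153 = 2463
Σ(formed) = 1×340 + 2×D + 4×427 = 2048 + 2D
ΔH = Σ(broken) − Σ(formed) = (2463) − (2048 + 2D) = +415 − 2D
Setting this equal to −523 kJ gives 2D = 938, so D = 469 kJ/mol.

D(C–F) ≈ 469 kJ/mol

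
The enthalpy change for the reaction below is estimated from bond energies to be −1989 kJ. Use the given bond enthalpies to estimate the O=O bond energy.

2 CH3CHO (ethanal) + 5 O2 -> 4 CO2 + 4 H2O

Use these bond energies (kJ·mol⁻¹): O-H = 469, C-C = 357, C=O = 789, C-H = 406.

Let D be the O=O bond energy.
Σ(broken) = 2×357 + 8×406 + 2×789 + 5×D = 5540 + 5D
Σ(formed) = 8×789 + 8×469 = 10064
ΔH = Σ(broken) − Σ(formed) = (5540 + 5D) − (10064) = −4524 + 5D
Setting this equal to −1989 kJ gives 5D = 2535, so D = 507 kJ/mol.

D(O=O) ≈ 507 kJ/mol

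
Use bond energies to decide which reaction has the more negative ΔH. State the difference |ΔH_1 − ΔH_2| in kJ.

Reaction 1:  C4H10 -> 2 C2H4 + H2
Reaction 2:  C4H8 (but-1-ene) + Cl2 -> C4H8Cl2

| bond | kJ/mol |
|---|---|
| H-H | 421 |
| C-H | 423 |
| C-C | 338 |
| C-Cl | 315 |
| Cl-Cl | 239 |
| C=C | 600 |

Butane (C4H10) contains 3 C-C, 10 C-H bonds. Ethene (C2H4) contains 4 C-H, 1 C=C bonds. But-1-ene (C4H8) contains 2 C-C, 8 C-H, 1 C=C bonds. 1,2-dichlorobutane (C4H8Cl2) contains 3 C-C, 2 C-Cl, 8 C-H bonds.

Reaction 1:
  Bonds broken (reactants):
    C-C: 3 × 338 = 1014
    C-H: 10 × 423 = 4230
    Σ(broken) = 5244 kJ
  Bonds formed (products):
    C-H: 8 × 423 = 3384
    C=C: 2 × 600 = 1200
    H-H: 1 × 421 = 421
    Σ(formed) = 5005 kJ
  ΔH_1 = 5244 − 5005 = +239 kJ
Reaction 2:
  Bonds broken (reactants):
    C-C: 2 × 338 = 676
    C-H: 8 × 423 = 3384
    C=C: 1 × 600 = 600
    Cl-Cl: 1 × 239 = 239
    Σ(broken) = 4899 kJ
  Bonds formed (products):
    C-C: 3 × 338 = 1014
    C-Cl: 2 × 315 = 630
    C-H: 8 × 423 = 3384
    Σ(formed) = 5028 kJ
  ΔH_2 = 4899 − 5028 = −129 kJ
ΔH_1 − ΔH_2 = +368 kJ, so reaction 2 has the more negative ΔH; |ΔH_1 − ΔH_2| = 368 kJ.

Reaction 2, by 368 kJ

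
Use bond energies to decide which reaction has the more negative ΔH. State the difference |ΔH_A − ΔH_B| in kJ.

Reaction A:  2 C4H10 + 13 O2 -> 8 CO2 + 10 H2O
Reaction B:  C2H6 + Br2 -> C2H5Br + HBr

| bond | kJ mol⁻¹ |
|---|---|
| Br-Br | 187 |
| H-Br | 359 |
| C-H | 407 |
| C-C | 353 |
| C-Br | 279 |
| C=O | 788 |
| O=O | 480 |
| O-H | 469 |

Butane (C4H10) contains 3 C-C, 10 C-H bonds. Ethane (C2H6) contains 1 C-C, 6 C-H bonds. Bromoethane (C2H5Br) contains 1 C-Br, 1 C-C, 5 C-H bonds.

Reaction A:
  Bonds broken (reactants):
    C-C: 6 × 353 = 2118
    C-H: 20 × 407 = 8140
    O=O: 13 × 480 = 6240
    Σ(broken) = 16498 kJ
  Bonds formed (products):
    C=O: 16 × 788 = 12608
    O-H: 20 × 469 = 9380
    Σ(formed) = 21988 kJ
  ΔH_A = 16498 − 21988 = −5490 kJ
Reaction B:
  Bonds broken (reactants):
    Br-Br: 1 × 187 = 187
    C-C: 1 × 353 = 353
    C-H: 6 × 407 = 2442
    Σ(broken) = 2982 kJ
  Bonds formed (products):
    C-Br: 1 × 279 = 279
    C-C: 1 × 353 = 353
    C-H: 5 × 407 = 2035
    H-Br: 1 × 359 = 359
    Σ(formed) = 3026 kJ
  ΔH_B = 2982 − 3026 = −44 kJ
ΔH_A − ΔH_B = −5446 kJ, so reaction A has the more negative ΔH; |ΔH_A − ΔH_B| = 5446 kJ.

Reaction A, by 5446 kJ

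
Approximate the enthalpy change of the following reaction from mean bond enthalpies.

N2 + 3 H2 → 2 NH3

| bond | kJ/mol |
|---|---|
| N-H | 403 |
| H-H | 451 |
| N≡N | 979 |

Bonds broken (reactants):
  H-H: 3 × 451 = 1353
  N≡N: 1 × 979 = 979
  Σ(broken) = 2332 kJ
Bonds formed (products):
  N-H: 6 × 403 = 2418
  Σ(formed) = 2418 kJ
ΔH = Σ(broken) − Σ(formed) = 2332 − 2418 = −86 kJ

ΔH ≈ −86 kJ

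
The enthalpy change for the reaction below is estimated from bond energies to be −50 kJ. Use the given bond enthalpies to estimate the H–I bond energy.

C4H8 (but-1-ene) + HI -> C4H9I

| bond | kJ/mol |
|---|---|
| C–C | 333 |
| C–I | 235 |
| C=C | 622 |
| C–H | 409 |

D(H–I) ≈ 305 kJ/mol

Let D be the H–I bond energy.
Σ(broken) = 2×333 + 8×409 + 1×622 + 1×D = 4560 + D
Σ(formed) = 3×333 + 9×409 + 1×235 = 4915
ΔH = Σ(broken) − Σ(formed) = (4560 + D) − (4915) = −355 + D
Setting this equal to −50 kJ gives D = 305 kJ/mol.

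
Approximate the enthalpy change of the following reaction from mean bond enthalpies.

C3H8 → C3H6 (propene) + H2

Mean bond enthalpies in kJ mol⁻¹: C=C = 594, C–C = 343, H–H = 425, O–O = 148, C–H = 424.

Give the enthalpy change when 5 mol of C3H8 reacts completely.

Bonds broken (reactants):
  C–C: 2 × 343 = 686
  C–H: 8 × 424 = 3392
  Σ(broken) = 4078 kJ
Bonds formed (products):
  C–C: 1 × 343 = 343
  C–H: 6 × 424 = 2544
  C=C: 1 × 594 = 594
  H–H: 1 × 425 = 425
  Σ(formed) = 3906 kJ
ΔH = Σ(broken) − Σ(formed) = 4078 − 3906 = +172 kJ
For 5× the reaction as written: 5 × (+172) = +860 kJ

ΔH = +860 kJ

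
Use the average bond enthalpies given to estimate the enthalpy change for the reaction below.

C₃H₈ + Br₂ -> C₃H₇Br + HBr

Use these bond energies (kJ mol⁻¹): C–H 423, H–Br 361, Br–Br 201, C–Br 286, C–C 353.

ΔH ≈ −23 kJ

Bonds broken (reactants):
  Br–Br: 1 × 201 = 201
  C–C: 2 × 353 = 706
  C–H: 8 × 423 = 3384
  Σ(broken) = 4291 kJ
Bonds formed (products):
  C–Br: 1 × 286 = 286
  C–C: 2 × 353 = 706
  C–H: 7 × 423 = 2961
  H–Br: 1 × 361 = 361
  Σ(formed) = 4314 kJ
ΔH = Σ(broken) − Σ(formed) = 4291 − 4314 = −23 kJ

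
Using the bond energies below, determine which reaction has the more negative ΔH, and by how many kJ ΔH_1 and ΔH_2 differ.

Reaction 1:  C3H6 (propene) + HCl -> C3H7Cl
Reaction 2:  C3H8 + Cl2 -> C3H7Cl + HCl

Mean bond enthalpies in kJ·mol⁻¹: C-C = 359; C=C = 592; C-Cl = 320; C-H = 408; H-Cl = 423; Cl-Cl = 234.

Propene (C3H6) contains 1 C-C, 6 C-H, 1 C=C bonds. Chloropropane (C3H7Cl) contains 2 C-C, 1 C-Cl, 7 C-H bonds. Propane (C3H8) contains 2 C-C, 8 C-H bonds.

Reaction 1:
  Bonds broken (reactants):
    C-C: 1 × 359 = 359
    C-H: 6 × 408 = 2448
    C=C: 1 × 592 = 592
    H-Cl: 1 × 423 = 423
    Σ(broken) = 3822 kJ
  Bonds formed (products):
    C-C: 2 × 359 = 718
    C-Cl: 1 × 320 = 320
    C-H: 7 × 408 = 2856
    Σ(formed) = 3894 kJ
  ΔH_1 = 3822 − 3894 = −72 kJ
Reaction 2:
  Bonds broken (reactants):
    C-C: 2 × 359 = 718
    C-H: 8 × 408 = 3264
    Cl-Cl: 1 × 234 = 234
    Σ(broken) = 4216 kJ
  Bonds formed (products):
    C-C: 2 × 359 = 718
    C-Cl: 1 × 320 = 320
    C-H: 7 × 408 = 2856
    H-Cl: 1 × 423 = 423
    Σ(formed) = 4317 kJ
  ΔH_2 = 4216 − 4317 = −101 kJ
ΔH_1 − ΔH_2 = +29 kJ, so reaction 2 has the more negative ΔH; |ΔH_1 − ΔH_2| = 29 kJ.

Reaction 2, by 29 kJ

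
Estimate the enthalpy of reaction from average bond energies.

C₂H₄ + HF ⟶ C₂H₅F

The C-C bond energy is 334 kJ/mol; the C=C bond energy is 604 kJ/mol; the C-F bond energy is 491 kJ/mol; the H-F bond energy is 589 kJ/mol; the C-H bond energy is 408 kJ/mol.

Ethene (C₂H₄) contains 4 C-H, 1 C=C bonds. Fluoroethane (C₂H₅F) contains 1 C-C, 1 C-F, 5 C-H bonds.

ΔH ≈ −40 kJ

Bonds broken (reactants):
  C-H: 4 × 408 = 1632
  C=C: 1 × 604 = 604
  H-F: 1 × 589 = 589
  Σ(broken) = 2825 kJ
Bonds formed (products):
  C-C: 1 × 334 = 334
  C-F: 1 × 491 = 491
  C-H: 5 × 408 = 2040
  Σ(formed) = 2865 kJ
ΔH = Σ(broken) − Σ(formed) = 2825 − 2865 = −40 kJ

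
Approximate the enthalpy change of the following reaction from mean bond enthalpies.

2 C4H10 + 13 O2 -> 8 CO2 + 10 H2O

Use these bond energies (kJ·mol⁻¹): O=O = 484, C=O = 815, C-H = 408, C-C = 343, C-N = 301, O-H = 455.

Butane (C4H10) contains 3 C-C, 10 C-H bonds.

Bonds broken (reactants):
  C-C: 6 × 343 = 2058
  C-H: 20 × 408 = 8160
  O=O: 13 × 484 = 6292
  Σ(broken) = 16510 kJ
Bonds formed (products):
  C=O: 16 × 815 = 13040
  O-H: 20 × 455 = 9100
  Σ(formed) = 22140 kJ
ΔH = Σ(broken) − Σ(formed) = 16510 − 22140 = −5630 kJ

ΔH ≈ −5630 kJ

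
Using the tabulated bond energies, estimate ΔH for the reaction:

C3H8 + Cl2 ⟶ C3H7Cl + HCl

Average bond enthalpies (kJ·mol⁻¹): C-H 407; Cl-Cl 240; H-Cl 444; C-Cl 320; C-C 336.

Bonds broken (reactants):
  C-C: 2 × 336 = 672
  C-H: 8 × 407 = 3256
  Cl-Cl: 1 × 240 = 240
  Σ(broken) = 4168 kJ
Bonds formed (products):
  C-C: 2 × 336 = 672
  C-Cl: 1 × 320 = 320
  C-H: 7 × 407 = 2849
  H-Cl: 1 × 444 = 444
  Σ(formed) = 4285 kJ
ΔH = Σ(broken) − Σ(formed) = 4168 − 4285 = −117 kJ

ΔH ≈ −117 kJ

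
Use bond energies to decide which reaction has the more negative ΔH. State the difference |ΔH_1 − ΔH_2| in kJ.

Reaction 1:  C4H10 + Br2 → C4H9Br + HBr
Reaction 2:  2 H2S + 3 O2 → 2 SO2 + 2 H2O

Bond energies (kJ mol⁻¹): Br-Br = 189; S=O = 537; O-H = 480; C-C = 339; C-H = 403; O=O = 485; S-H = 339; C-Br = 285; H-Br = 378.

Reaction 2, by 1186 kJ

Reaction 1:
  Bonds broken (reactants):
    Br-Br: 1 × 189 = 189
    C-C: 3 × 339 = 1017
    C-H: 10 × 403 = 4030
    Σ(broken) = 5236 kJ
  Bonds formed (products):
    C-Br: 1 × 285 = 285
    C-C: 3 × 339 = 1017
    C-H: 9 × 403 = 3627
    H-Br: 1 × 378 = 378
    Σ(formed) = 5307 kJ
  ΔH_1 = 5236 − 5307 = −71 kJ
Reaction 2:
  Bonds broken (reactants):
    O=O: 3 × 485 = 1455
    S-H: 4 × 339 = 1356
    Σ(broken) = 2811 kJ
  Bonds formed (products):
    O-H: 4 × 480 = 1920
    S=O: 4 × 537 = 2148
    Σ(formed) = 4068 kJ
  ΔH_2 = 2811 − 4068 = −1257 kJ
ΔH_1 − ΔH_2 = +1186 kJ, so reaction 2 has the more negative ΔH; |ΔH_1 − ΔH_2| = 1186 kJ.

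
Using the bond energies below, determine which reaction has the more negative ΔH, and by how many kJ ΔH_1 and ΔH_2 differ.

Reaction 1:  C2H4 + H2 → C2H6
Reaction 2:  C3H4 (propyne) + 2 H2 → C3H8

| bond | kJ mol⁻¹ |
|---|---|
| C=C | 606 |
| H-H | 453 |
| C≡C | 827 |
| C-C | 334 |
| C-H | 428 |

Reaction 1:
  Bonds broken (reactants):
    C-H: 4 × 428 = 1712
    C=C: 1 × 606 = 606
    H-H: 1 × 453 = 453
    Σ(broken) = 2771 kJ
  Bonds formed (products):
    C-C: 1 × 334 = 334
    C-H: 6 × 428 = 2568
    Σ(formed) = 2902 kJ
  ΔH_1 = 2771 − 2902 = −131 kJ
Reaction 2:
  Bonds broken (reactants):
    C≡C: 1 × 827 = 827
    C-C: 1 × 334 = 334
    C-H: 4 × 428 = 1712
    H-H: 2 × 453 = 906
    Σ(broken) = 3779 kJ
  Bonds formed (products):
    C-C: 2 × 334 = 668
    C-H: 8 × 428 = 3424
    Σ(formed) = 4092 kJ
  ΔH_2 = 3779 − 4092 = −313 kJ
ΔH_1 − ΔH_2 = +182 kJ, so reaction 2 has the more negative ΔH; |ΔH_1 − ΔH_2| = 182 kJ.

Reaction 2, by 182 kJ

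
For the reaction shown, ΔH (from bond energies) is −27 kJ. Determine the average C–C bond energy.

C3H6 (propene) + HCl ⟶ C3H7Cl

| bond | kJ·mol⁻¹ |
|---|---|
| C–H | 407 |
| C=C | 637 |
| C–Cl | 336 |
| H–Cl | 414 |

Let D be the C–C bond energy.
Σ(broken) = 1×D + 6×407 + 1×637 + 1×414 = 3493 + D
Σ(formed) = 2×D + 1×336 + 7×407 = 3185 + 2D
ΔH = Σ(broken) − Σ(formed) = (3493 + D) − (3185 + 2D) = +308 − D
Setting this equal to −27 kJ gives D = 335 kJ/mol.

D(C–C) ≈ 335 kJ/mol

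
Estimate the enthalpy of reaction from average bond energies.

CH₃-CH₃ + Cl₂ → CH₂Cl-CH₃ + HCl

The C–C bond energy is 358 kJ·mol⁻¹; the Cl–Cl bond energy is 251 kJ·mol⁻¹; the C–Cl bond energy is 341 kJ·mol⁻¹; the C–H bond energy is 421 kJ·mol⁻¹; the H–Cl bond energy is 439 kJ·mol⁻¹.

Bonds broken (reactants):
  C–C: 1 × 358 = 358
  C–H: 6 × 421 = 2526
  Cl–Cl: 1 × 251 = 251
  Σ(broken) = 3135 kJ
Bonds formed (products):
  C–C: 1 × 358 = 358
  C–Cl: 1 × 341 = 341
  C–H: 5 × 421 = 2105
  H–Cl: 1 × 439 = 439
  Σ(formed) = 3243 kJ
ΔH = Σ(broken) − Σ(formed) = 3135 − 3243 = −108 kJ

ΔH ≈ −108 kJ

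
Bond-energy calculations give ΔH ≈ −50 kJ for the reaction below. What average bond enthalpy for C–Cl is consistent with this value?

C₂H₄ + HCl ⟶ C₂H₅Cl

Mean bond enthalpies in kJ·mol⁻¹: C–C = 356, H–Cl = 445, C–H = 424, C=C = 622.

Let D be the C–Cl bond energy.
Σ(broken) = 4×424 + 1×622 + 1×445 = 2763
Σ(formed) = 1×356 + 1×D + 5×424 = 2476 + D
ΔH = Σ(broken) − Σ(formed) = (2763) − (2476 + D) = +287 − D
Setting this equal to −50 kJ gives D = 337 kJ/mol.

D(C–Cl) ≈ 337 kJ/mol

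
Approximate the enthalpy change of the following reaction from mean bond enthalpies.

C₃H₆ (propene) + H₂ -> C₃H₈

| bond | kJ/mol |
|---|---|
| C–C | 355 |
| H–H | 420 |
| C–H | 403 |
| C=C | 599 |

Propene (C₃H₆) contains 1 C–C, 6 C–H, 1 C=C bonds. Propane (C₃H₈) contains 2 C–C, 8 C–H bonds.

ΔH ≈ −142 kJ

Bonds broken (reactants):
  C–C: 1 × 355 = 355
  C–H: 6 × 403 = 2418
  C=C: 1 × 599 = 599
  H–H: 1 × 420 = 420
  Σ(broken) = 3792 kJ
Bonds formed (products):
  C–C: 2 × 355 = 710
  C–H: 8 × 403 = 3224
  Σ(formed) = 3934 kJ
ΔH = Σ(broken) − Σ(formed) = 3792 − 3934 = −142 kJ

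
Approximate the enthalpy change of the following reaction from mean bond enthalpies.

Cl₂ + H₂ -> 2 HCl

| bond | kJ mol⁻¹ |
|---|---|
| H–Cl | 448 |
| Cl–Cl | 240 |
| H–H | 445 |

ΔH ≈ −211 kJ

Bonds broken (reactants):
  Cl–Cl: 1 × 240 = 240
  H–H: 1 × 445 = 445
  Σ(broken) = 685 kJ
Bonds formed (products):
  H–Cl: 2 × 448 = 896
  Σ(formed) = 896 kJ
ΔH = Σ(broken) − Σ(formed) = 685 − 896 = −211 kJ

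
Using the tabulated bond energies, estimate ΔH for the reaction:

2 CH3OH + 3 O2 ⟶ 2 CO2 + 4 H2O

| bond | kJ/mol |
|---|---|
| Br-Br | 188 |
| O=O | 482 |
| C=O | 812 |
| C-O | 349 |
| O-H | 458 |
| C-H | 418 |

ΔH ≈ −1344 kJ

Bonds broken (reactants):
  C-H: 6 × 418 = 2508
  C-O: 2 × 349 = 698
  O-H: 2 × 458 = 916
  O=O: 3 × 482 = 1446
  Σ(broken) = 5568 kJ
Bonds formed (products):
  C=O: 4 × 812 = 3248
  O-H: 8 × 458 = 3664
  Σ(formed) = 6912 kJ
ΔH = Σ(broken) − Σ(formed) = 5568 − 6912 = −1344 kJ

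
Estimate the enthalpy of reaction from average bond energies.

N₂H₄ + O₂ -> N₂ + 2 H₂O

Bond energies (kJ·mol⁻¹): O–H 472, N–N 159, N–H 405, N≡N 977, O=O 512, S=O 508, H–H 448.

Bonds broken (reactants):
  N–H: 4 × 405 = 1620
  N–N: 1 × 159 = 159
  O=O: 1 × 512 = 512
  Σ(broken) = 2291 kJ
Bonds formed (products):
  N≡N: 1 × 977 = 977
  O–H: 4 × 472 = 1888
  Σ(formed) = 2865 kJ
ΔH = Σ(broken) − Σ(formed) = 2291 − 2865 = −574 kJ

ΔH ≈ −574 kJ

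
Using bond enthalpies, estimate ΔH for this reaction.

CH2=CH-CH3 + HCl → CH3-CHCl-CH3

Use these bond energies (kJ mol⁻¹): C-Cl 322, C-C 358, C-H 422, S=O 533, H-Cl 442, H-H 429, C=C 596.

Bonds broken (reactants):
  C-C: 1 × 358 = 358
  C-H: 6 × 422 = 2532
  C=C: 1 × 596 = 596
  H-Cl: 1 × 442 = 442
  Σ(broken) = 3928 kJ
Bonds formed (products):
  C-C: 2 × 358 = 716
  C-Cl: 1 × 322 = 322
  C-H: 7 × 422 = 2954
  Σ(formed) = 3992 kJ
ΔH = Σ(broken) − Σ(formed) = 3928 − 3992 = −64 kJ

ΔH ≈ −64 kJ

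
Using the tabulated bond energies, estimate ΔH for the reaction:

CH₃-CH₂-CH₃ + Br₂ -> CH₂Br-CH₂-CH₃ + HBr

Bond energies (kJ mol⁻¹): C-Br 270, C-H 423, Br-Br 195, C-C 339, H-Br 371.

ΔH ≈ −23 kJ

Bonds broken (reactants):
  Br-Br: 1 × 195 = 195
  C-C: 2 × 339 = 678
  C-H: 8 × 423 = 3384
  Σ(broken) = 4257 kJ
Bonds formed (products):
  C-Br: 1 × 270 = 270
  C-C: 2 × 339 = 678
  C-H: 7 × 423 = 2961
  H-Br: 1 × 371 = 371
  Σ(formed) = 4280 kJ
ΔH = Σ(broken) − Σ(formed) = 4257 − 4280 = −23 kJ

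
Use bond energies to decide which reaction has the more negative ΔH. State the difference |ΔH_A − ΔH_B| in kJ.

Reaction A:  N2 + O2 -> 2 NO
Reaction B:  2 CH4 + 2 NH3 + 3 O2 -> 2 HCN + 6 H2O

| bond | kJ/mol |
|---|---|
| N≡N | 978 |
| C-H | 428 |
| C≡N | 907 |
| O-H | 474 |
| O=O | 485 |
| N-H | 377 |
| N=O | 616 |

Reaction A:
  Bonds broken (reactants):
    N≡N: 1 × 978 = 978
    O=O: 1 × 485 = 485
    Σ(broken) = 1463 kJ
  Bonds formed (products):
    N=O: 2 × 616 = 1232
    Σ(formed) = 1232 kJ
  ΔH_A = 1463 − 1232 = +231 kJ
Reaction B:
  Bonds broken (reactants):
    C-H: 8 × 428 = 3424
    N-H: 6 × 377 = 2262
    O=O: 3 × 485 = 1455
    Σ(broken) = 7141 kJ
  Bonds formed (products):
    C≡N: 2 × 907 = 1814
    C-H: 2 × 428 = 856
    O-H: 12 × 474 = 5688
    Σ(formed) = 8358 kJ
  ΔH_B = 7141 − 8358 = −1217 kJ
ΔH_A − ΔH_B = +1448 kJ, so reaction B has the more negative ΔH; |ΔH_A − ΔH_B| = 1448 kJ.

Reaction B, by 1448 kJ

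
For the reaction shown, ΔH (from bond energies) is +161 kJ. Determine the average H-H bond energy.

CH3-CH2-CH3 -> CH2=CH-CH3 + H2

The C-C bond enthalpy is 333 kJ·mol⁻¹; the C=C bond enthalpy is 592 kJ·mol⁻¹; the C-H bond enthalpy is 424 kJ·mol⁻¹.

D(H-H) ≈ 428 kJ/mol

Let D be the H-H bond energy.
Σ(broken) = 2×333 + 8×424 = 4058
Σ(formed) = 1×333 + 6×424 + 1×592 + 1×D = 3469 + D
ΔH = Σ(broken) − Σ(formed) = (4058) − (3469 + D) = +589 − D
Setting this equal to +161 kJ gives D = 428 kJ/mol.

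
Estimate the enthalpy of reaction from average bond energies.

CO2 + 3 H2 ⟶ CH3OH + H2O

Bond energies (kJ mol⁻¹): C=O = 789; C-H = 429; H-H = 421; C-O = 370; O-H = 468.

Bonds broken (reactants):
  C=O: 2 × 789 = 1578
  H-H: 3 × 421 = 1263
  Σ(broken) = 2841 kJ
Bonds formed (products):
  C-H: 3 × 429 = 1287
  C-O: 1 × 370 = 370
  O-H: 3 × 468 = 1404
  Σ(formed) = 3061 kJ
ΔH = Σ(broken) − Σ(formed) = 2841 − 3061 = −220 kJ

ΔH ≈ −220 kJ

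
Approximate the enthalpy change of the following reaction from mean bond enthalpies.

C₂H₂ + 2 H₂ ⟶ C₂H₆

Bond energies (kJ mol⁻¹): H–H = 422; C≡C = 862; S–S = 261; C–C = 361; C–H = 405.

ΔH ≈ −275 kJ

Bonds broken (reactants):
  C≡C: 1 × 862 = 862
  C–H: 2 × 405 = 810
  H–H: 2 × 422 = 844
  Σ(broken) = 2516 kJ
Bonds formed (products):
  C–C: 1 × 361 = 361
  C–H: 6 × 405 = 2430
  Σ(formed) = 2791 kJ
ΔH = Σ(broken) − Σ(formed) = 2516 − 2791 = −275 kJ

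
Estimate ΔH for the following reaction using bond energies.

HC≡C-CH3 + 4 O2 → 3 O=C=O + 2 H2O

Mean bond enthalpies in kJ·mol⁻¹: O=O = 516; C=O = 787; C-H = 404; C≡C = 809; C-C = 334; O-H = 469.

ΔH ≈ −1775 kJ

Bonds broken (reactants):
  C≡C: 1 × 809 = 809
  C-C: 1 × 334 = 334
  C-H: 4 × 404 = 1616
  O=O: 4 × 516 = 2064
  Σ(broken) = 4823 kJ
Bonds formed (products):
  C=O: 6 × 787 = 4722
  O-H: 4 × 469 = 1876
  Σ(formed) = 6598 kJ
ΔH = Σ(broken) − Σ(formed) = 4823 − 6598 = −1775 kJ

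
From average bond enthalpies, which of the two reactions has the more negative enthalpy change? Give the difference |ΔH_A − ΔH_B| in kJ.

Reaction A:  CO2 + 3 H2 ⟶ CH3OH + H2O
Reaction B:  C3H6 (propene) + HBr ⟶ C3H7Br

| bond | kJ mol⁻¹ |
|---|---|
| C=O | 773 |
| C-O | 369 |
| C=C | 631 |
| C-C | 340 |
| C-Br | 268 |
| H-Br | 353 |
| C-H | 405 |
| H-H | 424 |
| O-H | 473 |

Reaction A:
  Bonds broken (reactants):
    C=O: 2 × 773 = 1546
    H-H: 3 × 424 = 1272
    Σ(broken) = 2818 kJ
  Bonds formed (products):
    C-H: 3 × 405 = 1215
    C-O: 1 × 369 = 369
    O-H: 3 × 473 = 1419
    Σ(formed) = 3003 kJ
  ΔH_A = 2818 − 3003 = −185 kJ
Reaction B:
  Bonds broken (reactants):
    C-C: 1 × 340 = 340
    C-H: 6 × 405 = 2430
    C=C: 1 × 631 = 631
    H-Br: 1 × 353 = 353
    Σ(broken) = 3754 kJ
  Bonds formed (products):
    C-Br: 1 × 268 = 268
    C-C: 2 × 340 = 680
    C-H: 7 × 405 = 2835
    Σ(formed) = 3783 kJ
  ΔH_B = 3754 − 3783 = −29 kJ
ΔH_A − ΔH_B = −156 kJ, so reaction A has the more negative ΔH; |ΔH_A − ΔH_B| = 156 kJ.

Reaction A, by 156 kJ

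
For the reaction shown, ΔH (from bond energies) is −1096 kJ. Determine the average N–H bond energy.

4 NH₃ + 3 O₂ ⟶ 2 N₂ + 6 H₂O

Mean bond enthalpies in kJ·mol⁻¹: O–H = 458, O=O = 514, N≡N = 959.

D(N–H) ≈ 398 kJ/mol

Let D be the N–H bond energy.
Σ(broken) = 12×D + 3×514 = 1542 + 12D
Σ(formed) = 2×959 + 12×458 = 7414
ΔH = Σ(broken) − Σ(formed) = (1542 + 12D) − (7414) = −5872 + 12D
Setting this equal to −1096 kJ gives 12D = 4776, so D = 398 kJ/mol.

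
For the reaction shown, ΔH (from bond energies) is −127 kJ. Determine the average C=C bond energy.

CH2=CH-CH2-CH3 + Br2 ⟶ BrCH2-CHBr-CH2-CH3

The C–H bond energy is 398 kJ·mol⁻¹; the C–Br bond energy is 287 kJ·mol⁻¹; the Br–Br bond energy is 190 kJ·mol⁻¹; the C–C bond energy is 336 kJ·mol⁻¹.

Let D be the C=C bond energy.
Σ(broken) = 1×190 + 2×336 + 8×398 + 1×D = 4046 + D
Σ(formed) = 2×287 + 3×336 + 8×398 = 4766
ΔH = Σ(broken) − Σ(formed) = (4046 + D) − (4766) = −720 + D
Setting this equal to −127 kJ gives D = 593 kJ/mol.

D(C=C) ≈ 593 kJ/mol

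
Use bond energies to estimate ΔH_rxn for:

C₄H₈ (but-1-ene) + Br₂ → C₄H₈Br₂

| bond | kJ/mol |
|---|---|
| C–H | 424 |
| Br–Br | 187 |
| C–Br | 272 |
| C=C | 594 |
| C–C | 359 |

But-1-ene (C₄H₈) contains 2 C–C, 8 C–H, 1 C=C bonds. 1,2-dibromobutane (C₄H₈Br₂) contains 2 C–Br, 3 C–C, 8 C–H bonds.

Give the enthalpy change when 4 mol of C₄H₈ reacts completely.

Bonds broken (reactants):
  Br–Br: 1 × 187 = 187
  C–C: 2 × 359 = 718
  C–H: 8 × 424 = 3392
  C=C: 1 × 594 = 594
  Σ(broken) = 4891 kJ
Bonds formed (products):
  C–Br: 2 × 272 = 544
  C–C: 3 × 359 = 1077
  C–H: 8 × 424 = 3392
  Σ(formed) = 5013 kJ
ΔH = Σ(broken) − Σ(formed) = 4891 − 5013 = −122 kJ
For 4× the reaction as written: 4 × (−122) = −488 kJ

ΔH = −488 kJ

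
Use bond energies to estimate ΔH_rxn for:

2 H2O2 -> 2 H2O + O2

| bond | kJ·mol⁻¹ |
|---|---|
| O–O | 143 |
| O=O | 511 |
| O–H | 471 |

ΔH ≈ −225 kJ

Bonds broken (reactants):
  O–H: 4 × 471 = 1884
  O–O: 2 × 143 = 286
  Σ(broken) = 2170 kJ
Bonds formed (products):
  O–H: 4 × 471 = 1884
  O=O: 1 × 511 = 511
  Σ(formed) = 2395 kJ
ΔH = Σ(broken) − Σ(formed) = 2170 − 2395 = −225 kJ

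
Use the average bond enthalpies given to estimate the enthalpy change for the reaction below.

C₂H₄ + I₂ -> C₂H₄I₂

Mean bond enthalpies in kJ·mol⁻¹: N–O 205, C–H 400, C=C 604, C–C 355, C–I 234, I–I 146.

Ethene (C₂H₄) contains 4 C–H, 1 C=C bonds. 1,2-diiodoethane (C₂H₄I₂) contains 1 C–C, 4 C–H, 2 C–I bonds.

Bonds broken (reactants):
  C–H: 4 × 400 = 1600
  C=C: 1 × 604 = 604
  I–I: 1 × 146 = 146
  Σ(broken) = 2350 kJ
Bonds formed (products):
  C–C: 1 × 355 = 355
  C–H: 4 × 400 = 1600
  C–I: 2 × 234 = 468
  Σ(formed) = 2423 kJ
ΔH = Σ(broken) − Σ(formed) = 2350 − 2423 = −73 kJ

ΔH ≈ −73 kJ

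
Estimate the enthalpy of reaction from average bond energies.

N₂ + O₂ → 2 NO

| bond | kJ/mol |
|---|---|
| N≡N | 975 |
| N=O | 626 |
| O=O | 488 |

Bonds broken (reactants):
  N≡N: 1 × 975 = 975
  O=O: 1 × 488 = 488
  Σ(broken) = 1463 kJ
Bonds formed (products):
  N=O: 2 × 626 = 1252
  Σ(formed) = 1252 kJ
ΔH = Σ(broken) − Σ(formed) = 1463 − 1252 = +211 kJ

ΔH ≈ +211 kJ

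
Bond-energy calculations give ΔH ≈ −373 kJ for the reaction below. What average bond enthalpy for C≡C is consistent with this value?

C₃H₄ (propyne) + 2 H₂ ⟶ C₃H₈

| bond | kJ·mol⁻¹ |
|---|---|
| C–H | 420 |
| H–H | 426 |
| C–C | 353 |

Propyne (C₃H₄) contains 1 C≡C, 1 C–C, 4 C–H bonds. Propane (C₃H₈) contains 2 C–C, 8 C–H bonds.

D(C≡C) ≈ 808 kJ/mol

Let D be the C≡C bond energy.
Σ(broken) = 1×D + 1×353 + 4×420 + 2×426 = 2885 + D
Σ(formed) = 2×353 + 8×420 = 4066
ΔH = Σ(broken) − Σ(formed) = (2885 + D) − (4066) = −1181 + D
Setting this equal to −373 kJ gives D = 808 kJ/mol.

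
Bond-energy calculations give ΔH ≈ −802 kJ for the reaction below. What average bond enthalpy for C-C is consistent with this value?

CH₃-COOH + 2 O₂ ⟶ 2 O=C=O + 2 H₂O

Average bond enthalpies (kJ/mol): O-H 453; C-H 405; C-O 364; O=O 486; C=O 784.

Let D be the C-C bond energy.
Σ(broken) = 1×D + 3×405 + 1×364 + 1×784 + 1×453 + 2×486 = 3788 + D
Σ(formed) = 4×784 + 4×453 = 4948
ΔH = Σ(broken) − Σ(formed) = (3788 + D) − (4948) = −1160 + D
Setting this equal to −802 kJ gives D = 358 kJ/mol.

D(C-C) ≈ 358 kJ/mol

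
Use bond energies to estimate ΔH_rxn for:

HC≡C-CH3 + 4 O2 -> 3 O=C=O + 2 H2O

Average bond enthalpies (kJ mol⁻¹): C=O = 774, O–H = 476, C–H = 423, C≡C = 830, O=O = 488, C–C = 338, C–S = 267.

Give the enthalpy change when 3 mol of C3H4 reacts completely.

ΔH = −5208 kJ

Bonds broken (reactants):
  C≡C: 1 × 830 = 830
  C–C: 1 × 338 = 338
  C–H: 4 × 423 = 1692
  O=O: 4 × 488 = 1952
  Σ(broken) = 4812 kJ
Bonds formed (products):
  C=O: 6 × 774 = 4644
  O–H: 4 × 476 = 1904
  Σ(formed) = 6548 kJ
ΔH = Σ(broken) − Σ(formed) = 4812 − 6548 = −1736 kJ
For 3× the reaction as written: 3 × (−1736) = −5208 kJ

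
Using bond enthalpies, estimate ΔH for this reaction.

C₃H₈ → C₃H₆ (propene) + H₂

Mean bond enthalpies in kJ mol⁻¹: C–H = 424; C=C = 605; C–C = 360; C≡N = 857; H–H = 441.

Bonds broken (reactants):
  C–C: 2 × 360 = 720
  C–H: 8 × 424 = 3392
  Σ(broken) = 4112 kJ
Bonds formed (products):
  C–C: 1 × 360 = 360
  C–H: 6 × 424 = 2544
  C=C: 1 × 605 = 605
  H–H: 1 × 441 = 441
  Σ(formed) = 3950 kJ
ΔH = Σ(broken) − Σ(formed) = 4112 − 3950 = +162 kJ

ΔH ≈ +162 kJ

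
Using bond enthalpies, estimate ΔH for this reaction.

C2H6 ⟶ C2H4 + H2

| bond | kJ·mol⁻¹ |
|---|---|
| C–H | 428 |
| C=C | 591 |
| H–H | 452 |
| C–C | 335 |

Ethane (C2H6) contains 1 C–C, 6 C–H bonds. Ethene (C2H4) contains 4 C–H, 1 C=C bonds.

Bonds broken (reactants):
  C–C: 1 × 335 = 335
  C–H: 6 × 428 = 2568
  Σ(broken) = 2903 kJ
Bonds formed (products):
  C–H: 4 × 428 = 1712
  C=C: 1 × 591 = 591
  H–H: 1 × 452 = 452
  Σ(formed) = 2755 kJ
ΔH = Σ(broken) − Σ(formed) = 2903 − 2755 = +148 kJ

ΔH ≈ +148 kJ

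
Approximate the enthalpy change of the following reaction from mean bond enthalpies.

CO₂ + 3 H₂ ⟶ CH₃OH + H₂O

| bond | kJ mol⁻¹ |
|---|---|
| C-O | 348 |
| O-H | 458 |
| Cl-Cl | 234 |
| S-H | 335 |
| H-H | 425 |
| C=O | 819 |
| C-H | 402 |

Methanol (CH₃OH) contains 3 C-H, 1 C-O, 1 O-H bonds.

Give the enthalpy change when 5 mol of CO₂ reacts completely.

Bonds broken (reactants):
  C=O: 2 × 819 = 1638
  H-H: 3 × 425 = 1275
  Σ(broken) = 2913 kJ
Bonds formed (products):
  C-H: 3 × 402 = 1206
  C-O: 1 × 348 = 348
  O-H: 3 × 458 = 1374
  Σ(formed) = 2928 kJ
ΔH = Σ(broken) − Σ(formed) = 2913 − 2928 = −15 kJ
For 5× the reaction as written: 5 × (−15) = −75 kJ

ΔH = −75 kJ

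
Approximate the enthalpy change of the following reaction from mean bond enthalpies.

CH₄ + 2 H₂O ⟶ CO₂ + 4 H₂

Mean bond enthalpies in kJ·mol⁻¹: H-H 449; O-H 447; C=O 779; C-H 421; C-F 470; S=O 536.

Bonds broken (reactants):
  C-H: 4 × 421 = 1684
  O-H: 4 × 447 = 1788
  Σ(broken) = 3472 kJ
Bonds formed (products):
  C=O: 2 × 779 = 1558
  H-H: 4 × 449 = 1796
  Σ(formed) = 3354 kJ
ΔH = Σ(broken) − Σ(formed) = 3472 − 3354 = +118 kJ

ΔH ≈ +118 kJ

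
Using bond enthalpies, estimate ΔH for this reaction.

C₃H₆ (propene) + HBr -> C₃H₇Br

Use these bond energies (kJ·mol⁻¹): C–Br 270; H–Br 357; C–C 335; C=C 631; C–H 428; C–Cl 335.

Bonds broken (reactants):
  C–C: 1 × 335 = 335
  C–H: 6 × 428 = 2568
  C=C: 1 × 631 = 631
  H–Br: 1 × 357 = 357
  Σ(broken) = 3891 kJ
Bonds formed (products):
  C–Br: 1 × 270 = 270
  C–C: 2 × 335 = 670
  C–H: 7 × 428 = 2996
  Σ(formed) = 3936 kJ
ΔH = Σ(broken) − Σ(formed) = 3891 − 3936 = −45 kJ

ΔH ≈ −45 kJ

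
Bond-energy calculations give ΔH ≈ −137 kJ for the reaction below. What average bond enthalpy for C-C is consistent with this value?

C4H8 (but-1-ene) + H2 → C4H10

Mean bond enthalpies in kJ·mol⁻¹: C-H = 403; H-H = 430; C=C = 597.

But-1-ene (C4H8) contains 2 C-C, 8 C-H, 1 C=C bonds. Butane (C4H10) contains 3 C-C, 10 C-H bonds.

D(C-C) ≈ 358 kJ/mol

Let D be the C-C bond energy.
Σ(broken) = 2×D + 8×403 + 1×597 + 1×430 = 4251 + 2D
Σ(formed) = 3×D + 10×403 = 4030 + 3D
ΔH = Σ(broken) − Σ(formed) = (4251 + 2D) − (4030 + 3D) = +221 − D
Setting this equal to −137 kJ gives D = 358 kJ/mol.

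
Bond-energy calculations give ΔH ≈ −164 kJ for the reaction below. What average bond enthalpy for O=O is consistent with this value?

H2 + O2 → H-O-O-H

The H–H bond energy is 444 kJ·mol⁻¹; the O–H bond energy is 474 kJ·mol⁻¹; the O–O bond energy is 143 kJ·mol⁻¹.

D(O=O) ≈ 483 kJ/mol

Let D be the O=O bond energy.
Σ(broken) = 1×444 + 1×D = 444 + D
Σ(formed) = 2×474 + 1×143 = 1091
ΔH = Σ(broken) − Σ(formed) = (444 + D) − (1091) = −647 + D
Setting this equal to −164 kJ gives D = 483 kJ/mol.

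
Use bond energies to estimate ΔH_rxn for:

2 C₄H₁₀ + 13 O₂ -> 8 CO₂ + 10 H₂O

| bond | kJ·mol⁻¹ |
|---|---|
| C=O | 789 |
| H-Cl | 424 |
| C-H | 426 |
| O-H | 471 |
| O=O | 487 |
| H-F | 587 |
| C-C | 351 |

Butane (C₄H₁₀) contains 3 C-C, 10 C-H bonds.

ΔH ≈ −5087 kJ

Bonds broken (reactants):
  C-C: 6 × 351 = 2106
  C-H: 20 × 426 = 8520
  O=O: 13 × 487 = 6331
  Σ(broken) = 16957 kJ
Bonds formed (products):
  C=O: 16 × 789 = 12624
  O-H: 20 × 471 = 9420
  Σ(formed) = 22044 kJ
ΔH = Σ(broken) − Σ(formed) = 16957 − 22044 = −5087 kJ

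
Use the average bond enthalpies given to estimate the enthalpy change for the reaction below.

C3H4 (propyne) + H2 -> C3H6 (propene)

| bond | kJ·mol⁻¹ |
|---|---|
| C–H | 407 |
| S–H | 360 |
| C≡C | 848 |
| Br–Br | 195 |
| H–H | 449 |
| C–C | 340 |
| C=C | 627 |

Bonds broken (reactants):
  C≡C: 1 × 848 = 848
  C–C: 1 × 340 = 340
  C–H: 4 × 407 = 1628
  H–H: 1 × 449 = 449
  Σ(broken) = 3265 kJ
Bonds formed (products):
  C–C: 1 × 340 = 340
  C–H: 6 × 407 = 2442
  C=C: 1 × 627 = 627
  Σ(formed) = 3409 kJ
ΔH = Σ(broken) − Σ(formed) = 3265 − 3409 = −144 kJ

ΔH ≈ −144 kJ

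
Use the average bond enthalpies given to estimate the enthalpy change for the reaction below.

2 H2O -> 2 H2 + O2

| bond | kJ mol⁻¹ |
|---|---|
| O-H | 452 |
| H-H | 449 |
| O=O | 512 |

Bonds broken (reactants):
  O-H: 4 × 452 = 1808
  Σ(broken) = 1808 kJ
Bonds formed (products):
  H-H: 2 × 449 = 898
  O=O: 1 × 512 = 512
  Σ(formed) = 1410 kJ
ΔH = Σ(broken) − Σ(formed) = 1808 − 1410 = +398 kJ

ΔH ≈ +398 kJ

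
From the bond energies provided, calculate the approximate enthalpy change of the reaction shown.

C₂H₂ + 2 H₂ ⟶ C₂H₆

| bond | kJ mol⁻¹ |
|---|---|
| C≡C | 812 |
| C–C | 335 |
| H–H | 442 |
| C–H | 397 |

ΔH ≈ −227 kJ

Bonds broken (reactants):
  C≡C: 1 × 812 = 812
  C–H: 2 × 397 = 794
  H–H: 2 × 442 = 884
  Σ(broken) = 2490 kJ
Bonds formed (products):
  C–C: 1 × 335 = 335
  C–H: 6 × 397 = 2382
  Σ(formed) = 2717 kJ
ΔH = Σ(broken) − Σ(formed) = 2490 − 2717 = −227 kJ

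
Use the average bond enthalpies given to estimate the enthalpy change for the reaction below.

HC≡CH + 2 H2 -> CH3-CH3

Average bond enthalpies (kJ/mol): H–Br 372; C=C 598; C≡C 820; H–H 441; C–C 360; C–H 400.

Bonds broken (reactants):
  C≡C: 1 × 820 = 820
  C–H: 2 × 400 = 800
  H–H: 2 × 441 = 882
  Σ(broken) = 2502 kJ
Bonds formed (products):
  C–C: 1 × 360 = 360
  C–H: 6 × 400 = 2400
  Σ(formed) = 2760 kJ
ΔH = Σ(broken) − Σ(formed) = 2502 − 2760 = −258 kJ

ΔH ≈ −258 kJ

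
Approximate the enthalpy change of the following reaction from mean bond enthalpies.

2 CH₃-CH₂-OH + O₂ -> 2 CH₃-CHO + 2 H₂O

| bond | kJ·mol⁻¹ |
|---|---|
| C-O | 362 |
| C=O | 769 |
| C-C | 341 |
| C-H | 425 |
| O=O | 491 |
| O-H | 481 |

ΔH ≈ −435 kJ

Bonds broken (reactants):
  C-C: 2 × 341 = 682
  C-H: 10 × 425 = 4250
  C-O: 2 × 362 = 724
  O-H: 2 × 481 = 962
  O=O: 1 × 491 = 491
  Σ(broken) = 7109 kJ
Bonds formed (products):
  C-C: 2 × 341 = 682
  C-H: 8 × 425 = 3400
  C=O: 2 × 769 = 1538
  O-H: 4 × 481 = 1924
  Σ(formed) = 7544 kJ
ΔH = Σ(broken) − Σ(formed) = 7109 − 7544 = −435 kJ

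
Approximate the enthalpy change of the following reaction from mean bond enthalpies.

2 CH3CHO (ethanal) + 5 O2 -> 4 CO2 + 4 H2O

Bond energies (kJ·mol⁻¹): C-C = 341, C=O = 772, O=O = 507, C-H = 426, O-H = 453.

Bonds broken (reactants):
  C-C: 2 × 341 = 682
  C-H: 8 × 426 = 3408
  C=O: 2 × 772 = 1544
  O=O: 5 × 507 = 2535
  Σ(broken) = 8169 kJ
Bonds formed (products):
  C=O: 8 × 772 = 6176
  O-H: 8 × 453 = 3624
  Σ(formed) = 9800 kJ
ΔH = Σ(broken) − Σ(formed) = 8169 − 9800 = −1631 kJ

ΔH ≈ −1631 kJ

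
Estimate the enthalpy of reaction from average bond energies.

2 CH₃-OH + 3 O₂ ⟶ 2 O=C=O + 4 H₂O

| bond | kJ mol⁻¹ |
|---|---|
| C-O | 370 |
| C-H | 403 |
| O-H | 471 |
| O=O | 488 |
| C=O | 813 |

ΔH ≈ −1456 kJ

Bonds broken (reactants):
  C-H: 6 × 403 = 2418
  C-O: 2 × 370 = 740
  O-H: 2 × 471 = 942
  O=O: 3 × 488 = 1464
  Σ(broken) = 5564 kJ
Bonds formed (products):
  C=O: 4 × 813 = 3252
  O-H: 8 × 471 = 3768
  Σ(formed) = 7020 kJ
ΔH = Σ(broken) − Σ(formed) = 5564 − 7020 = −1456 kJ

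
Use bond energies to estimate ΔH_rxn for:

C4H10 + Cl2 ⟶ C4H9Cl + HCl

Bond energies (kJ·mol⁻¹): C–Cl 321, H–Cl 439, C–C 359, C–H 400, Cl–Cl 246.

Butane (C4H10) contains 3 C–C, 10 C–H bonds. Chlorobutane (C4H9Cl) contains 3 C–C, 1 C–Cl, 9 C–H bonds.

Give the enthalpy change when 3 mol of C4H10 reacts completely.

ΔH = −342 kJ

Bonds broken (reactants):
  C–C: 3 × 359 = 1077
  C–H: 10 × 400 = 4000
  Cl–Cl: 1 × 246 = 246
  Σ(broken) = 5323 kJ
Bonds formed (products):
  C–C: 3 × 359 = 1077
  C–Cl: 1 × 321 = 321
  C–H: 9 × 400 = 3600
  H–Cl: 1 × 439 = 439
  Σ(formed) = 5437 kJ
ΔH = Σ(broken) − Σ(formed) = 5323 − 5437 = −114 kJ
For 3× the reaction as written: 3 × (−114) = −342 kJ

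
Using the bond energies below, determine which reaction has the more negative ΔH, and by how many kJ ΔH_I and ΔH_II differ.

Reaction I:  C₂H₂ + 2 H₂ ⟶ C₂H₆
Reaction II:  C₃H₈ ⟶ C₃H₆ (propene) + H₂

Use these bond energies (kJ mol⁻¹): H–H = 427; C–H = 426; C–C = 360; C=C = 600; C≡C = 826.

Reaction I, by 569 kJ

Reaction I:
  Bonds broken (reactants):
    C≡C: 1 × 826 = 826
    C–H: 2 × 426 = 852
    H–H: 2 × 427 = 854
    Σ(broken) = 2532 kJ
  Bonds formed (products):
    C–C: 1 × 360 = 360
    C–H: 6 × 426 = 2556
    Σ(formed) = 2916 kJ
  ΔH_I = 2532 − 2916 = −384 kJ
Reaction II:
  Bonds broken (reactants):
    C–C: 2 × 360 = 720
    C–H: 8 × 426 = 3408
    Σ(broken) = 4128 kJ
  Bonds formed (products):
    C–C: 1 × 360 = 360
    C–H: 6 × 426 = 2556
    C=C: 1 × 600 = 600
    H–H: 1 × 427 = 427
    Σ(formed) = 3943 kJ
  ΔH_II = 4128 − 3943 = +185 kJ
ΔH_I − ΔH_II = −569 kJ, so reaction I has the more negative ΔH; |ΔH_I − ΔH_II| = 569 kJ.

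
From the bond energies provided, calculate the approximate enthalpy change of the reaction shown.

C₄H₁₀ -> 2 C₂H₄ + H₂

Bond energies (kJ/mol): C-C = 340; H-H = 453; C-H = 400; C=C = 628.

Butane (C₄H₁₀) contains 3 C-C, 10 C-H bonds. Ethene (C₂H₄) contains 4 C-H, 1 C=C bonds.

ΔH ≈ +111 kJ

Bonds broken (reactants):
  C-C: 3 × 340 = 1020
  C-H: 10 × 400 = 4000
  Σ(broken) = 5020 kJ
Bonds formed (products):
  C-H: 8 × 400 = 3200
  C=C: 2 × 628 = 1256
  H-H: 1 × 453 = 453
  Σ(formed) = 4909 kJ
ΔH = Σ(broken) − Σ(formed) = 5020 − 4909 = +111 kJ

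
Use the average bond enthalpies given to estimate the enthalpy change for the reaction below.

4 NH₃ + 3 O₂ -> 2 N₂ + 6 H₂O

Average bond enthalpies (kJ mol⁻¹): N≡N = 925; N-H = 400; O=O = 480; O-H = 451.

Bonds broken (reactants):
  N-H: 12 × 400 = 4800
  O=O: 3 × 480 = 1440
  Σ(broken) = 6240 kJ
Bonds formed (products):
  N≡N: 2 × 925 = 1850
  O-H: 12 × 451 = 5412
  Σ(formed) = 7262 kJ
ΔH = Σ(broken) − Σ(formed) = 6240 − 7262 = −1022 kJ

ΔH ≈ −1022 kJ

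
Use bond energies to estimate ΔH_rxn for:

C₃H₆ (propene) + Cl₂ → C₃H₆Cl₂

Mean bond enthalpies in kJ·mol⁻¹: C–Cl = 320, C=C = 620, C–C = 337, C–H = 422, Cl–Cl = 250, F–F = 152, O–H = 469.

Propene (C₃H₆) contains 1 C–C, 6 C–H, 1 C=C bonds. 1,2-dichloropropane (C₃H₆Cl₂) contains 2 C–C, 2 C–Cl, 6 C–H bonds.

ΔH ≈ −107 kJ

Bonds broken (reactants):
  C–C: 1 × 337 = 337
  C–H: 6 × 422 = 2532
  C=C: 1 × 620 = 620
  Cl–Cl: 1 × 250 = 250
  Σ(broken) = 3739 kJ
Bonds formed (products):
  C–C: 2 × 337 = 674
  C–Cl: 2 × 320 = 640
  C–H: 6 × 422 = 2532
  Σ(formed) = 3846 kJ
ΔH = Σ(broken) − Σ(formed) = 3739 − 3846 = −107 kJ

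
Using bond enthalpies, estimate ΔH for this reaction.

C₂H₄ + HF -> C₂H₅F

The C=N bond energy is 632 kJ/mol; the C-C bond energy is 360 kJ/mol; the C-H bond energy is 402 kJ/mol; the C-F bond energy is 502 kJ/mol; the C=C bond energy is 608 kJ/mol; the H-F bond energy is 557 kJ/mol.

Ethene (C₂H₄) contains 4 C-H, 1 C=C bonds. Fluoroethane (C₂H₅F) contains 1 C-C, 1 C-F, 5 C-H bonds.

Bonds broken (reactants):
  C-H: 4 × 402 = 1608
  C=C: 1 × 608 = 608
  H-F: 1 × 557 = 557
  Σ(broken) = 2773 kJ
Bonds formed (products):
  C-C: 1 × 360 = 360
  C-F: 1 × 502 = 502
  C-H: 5 × 402 = 2010
  Σ(formed) = 2872 kJ
ΔH = Σ(broken) − Σ(formed) = 2773 − 2872 = −99 kJ

ΔH ≈ −99 kJ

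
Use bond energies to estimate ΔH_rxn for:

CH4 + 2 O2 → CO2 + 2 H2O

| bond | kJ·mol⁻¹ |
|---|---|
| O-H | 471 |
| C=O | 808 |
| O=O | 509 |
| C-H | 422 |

ΔH ≈ −794 kJ

Bonds broken (reactants):
  C-H: 4 × 422 = 1688
  O=O: 2 × 509 = 1018
  Σ(broken) = 2706 kJ
Bonds formed (products):
  C=O: 2 × 808 = 1616
  O-H: 4 × 471 = 1884
  Σ(formed) = 3500 kJ
ΔH = Σ(broken) − Σ(formed) = 2706 − 3500 = −794 kJ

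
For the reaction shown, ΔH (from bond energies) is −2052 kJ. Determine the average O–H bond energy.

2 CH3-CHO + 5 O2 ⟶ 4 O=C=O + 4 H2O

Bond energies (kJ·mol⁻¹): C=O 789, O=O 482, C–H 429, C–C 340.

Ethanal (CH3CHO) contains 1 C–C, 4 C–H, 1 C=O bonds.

Let D be the O–H bond energy.
Σ(broken) = 2×340 + 8×429 + 2×789 + 5×482 = 8100
Σ(formed) = 8×789 + 8×D = 6312 + 8D
ΔH = Σ(broken) − Σ(formed) = (8100) − (6312 + 8D) = +1788 − 8D
Setting this equal to −2052 kJ gives 8D = 3840, so D = 480 kJ/mol.

D(O–H) ≈ 480 kJ/mol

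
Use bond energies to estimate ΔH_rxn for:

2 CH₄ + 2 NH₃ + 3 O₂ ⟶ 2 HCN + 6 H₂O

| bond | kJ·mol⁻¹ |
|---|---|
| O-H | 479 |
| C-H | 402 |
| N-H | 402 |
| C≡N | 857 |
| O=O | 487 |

ΔH ≈ −1177 kJ

Bonds broken (reactants):
  C-H: 8 × 402 = 3216
  N-H: 6 × 402 = 2412
  O=O: 3 × 487 = 1461
  Σ(broken) = 7089 kJ
Bonds formed (products):
  C≡N: 2 × 857 = 1714
  C-H: 2 × 402 = 804
  O-H: 12 × 479 = 5748
  Σ(formed) = 8266 kJ
ΔH = Σ(broken) − Σ(formed) = 7089 − 8266 = −1177 kJ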